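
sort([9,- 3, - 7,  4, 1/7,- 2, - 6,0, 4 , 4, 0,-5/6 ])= [ - 7 , - 6, - 3, - 2, - 5/6,0,0, 1/7, 4, 4 , 4,9] 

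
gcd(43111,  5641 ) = 1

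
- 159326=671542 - 830868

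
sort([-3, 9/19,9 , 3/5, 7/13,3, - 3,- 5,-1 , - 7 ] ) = [ - 7, - 5, - 3, - 3, - 1, 9/19,7/13,  3/5,3,9 ]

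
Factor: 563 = 563^1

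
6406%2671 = 1064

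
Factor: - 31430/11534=  -  15715/5767 = -5^1 * 7^1 * 73^( - 1)*79^( - 1 )*449^1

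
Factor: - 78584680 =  - 2^3*5^1*1964617^1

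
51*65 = 3315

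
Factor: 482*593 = 285826 =2^1*241^1*593^1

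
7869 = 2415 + 5454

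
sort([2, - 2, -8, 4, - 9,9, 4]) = [  -  9,-8, - 2 , 2, 4, 4,9 ]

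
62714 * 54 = 3386556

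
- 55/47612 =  - 1 + 47557/47612 = - 0.00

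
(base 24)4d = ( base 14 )7B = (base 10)109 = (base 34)37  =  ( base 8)155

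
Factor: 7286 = 2^1* 3643^1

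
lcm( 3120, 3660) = 190320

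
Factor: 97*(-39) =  - 3783 = -  3^1*13^1*97^1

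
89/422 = 89/422 = 0.21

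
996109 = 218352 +777757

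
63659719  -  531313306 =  - 467653587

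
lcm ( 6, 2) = 6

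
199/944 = 199/944 = 0.21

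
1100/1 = 1100 =1100.00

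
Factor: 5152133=7^1*571^1 * 1289^1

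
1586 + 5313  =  6899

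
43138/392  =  110 + 9/196 = 110.05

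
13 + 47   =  60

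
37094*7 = 259658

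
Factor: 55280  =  2^4*5^1*691^1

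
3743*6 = 22458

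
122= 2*61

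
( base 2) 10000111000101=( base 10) 8645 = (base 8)20705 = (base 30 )9I5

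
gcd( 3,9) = 3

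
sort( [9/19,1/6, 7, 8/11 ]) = [1/6,  9/19,8/11, 7 ]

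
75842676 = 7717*9828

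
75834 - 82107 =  - 6273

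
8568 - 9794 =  - 1226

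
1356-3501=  - 2145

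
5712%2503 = 706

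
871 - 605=266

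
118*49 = 5782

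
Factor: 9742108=2^2 * 2435527^1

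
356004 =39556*9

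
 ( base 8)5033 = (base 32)2gr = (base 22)57D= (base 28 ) 38b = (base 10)2587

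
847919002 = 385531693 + 462387309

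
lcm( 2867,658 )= 40138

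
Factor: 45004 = 2^2*11251^1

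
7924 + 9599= 17523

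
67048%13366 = 218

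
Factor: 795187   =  795187^1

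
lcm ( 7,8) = 56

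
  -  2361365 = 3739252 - 6100617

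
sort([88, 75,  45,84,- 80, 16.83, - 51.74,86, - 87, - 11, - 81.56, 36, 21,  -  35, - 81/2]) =[ - 87, - 81.56 , - 80,  -  51.74, - 81/2, - 35,- 11, 16.83,21, 36, 45, 75, 84, 86, 88]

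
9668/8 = 2417/2 = 1208.50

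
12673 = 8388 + 4285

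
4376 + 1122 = 5498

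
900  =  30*30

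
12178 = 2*6089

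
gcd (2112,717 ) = 3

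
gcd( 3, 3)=3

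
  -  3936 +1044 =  - 2892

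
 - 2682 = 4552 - 7234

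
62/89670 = 31/44835 =0.00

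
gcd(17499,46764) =3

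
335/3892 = 335/3892 =0.09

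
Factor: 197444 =2^2*13^1*3797^1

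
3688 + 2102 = 5790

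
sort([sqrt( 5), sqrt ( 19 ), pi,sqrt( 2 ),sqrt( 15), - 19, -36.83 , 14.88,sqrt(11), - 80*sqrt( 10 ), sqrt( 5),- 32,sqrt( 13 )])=[  -  80*sqrt( 10), -36.83,  -  32, - 19,  sqrt( 2),sqrt( 5),sqrt(5 ), pi,sqrt(11),  sqrt (13) , sqrt( 15 ), sqrt( 19 ),14.88]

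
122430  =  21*5830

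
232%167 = 65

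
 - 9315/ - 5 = 1863 + 0/1 = 1863.00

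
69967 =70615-648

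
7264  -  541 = 6723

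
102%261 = 102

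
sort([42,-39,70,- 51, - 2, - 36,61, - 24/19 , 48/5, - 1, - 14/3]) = [-51, - 39, - 36, - 14/3, - 2, - 24/19, - 1, 48/5, 42,  61, 70]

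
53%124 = 53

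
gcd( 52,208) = 52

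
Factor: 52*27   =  1404 = 2^2 * 3^3*13^1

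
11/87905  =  11/87905  =  0.00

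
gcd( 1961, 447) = 1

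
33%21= 12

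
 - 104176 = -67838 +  - 36338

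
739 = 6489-5750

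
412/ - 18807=-1 + 18395/18807  =  -  0.02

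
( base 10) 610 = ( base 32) j2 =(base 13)37C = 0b1001100010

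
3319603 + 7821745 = 11141348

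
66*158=10428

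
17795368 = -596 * (-29858 )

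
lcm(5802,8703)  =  17406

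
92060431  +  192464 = 92252895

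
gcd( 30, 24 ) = 6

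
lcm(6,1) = 6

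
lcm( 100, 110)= 1100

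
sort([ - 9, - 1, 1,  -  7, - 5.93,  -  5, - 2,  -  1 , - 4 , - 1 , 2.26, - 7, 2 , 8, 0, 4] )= [ - 9, - 7, - 7, - 5.93,-5, - 4, - 2, - 1,  -  1,  -  1,0 , 1, 2,2.26,  4,8 ]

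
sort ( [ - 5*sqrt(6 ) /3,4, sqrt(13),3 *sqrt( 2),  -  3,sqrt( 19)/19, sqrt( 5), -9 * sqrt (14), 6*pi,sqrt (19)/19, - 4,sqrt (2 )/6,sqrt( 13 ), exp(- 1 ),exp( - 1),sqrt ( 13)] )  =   [ - 9*sqrt(14), -5*sqrt(6) /3,  -  4 , - 3, sqrt( 19) /19, sqrt(19) /19, sqrt(2) /6, exp(-1),exp( - 1), sqrt( 5 ), sqrt ( 13), sqrt( 13), sqrt( 13), 4,3*sqrt(2), 6*pi]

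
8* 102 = 816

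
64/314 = 32/157 =0.20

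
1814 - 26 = 1788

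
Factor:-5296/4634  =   - 2^3*7^( - 1) = - 8/7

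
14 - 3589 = -3575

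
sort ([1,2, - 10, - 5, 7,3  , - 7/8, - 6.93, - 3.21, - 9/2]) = [ - 10, - 6.93, - 5 , - 9/2, - 3.21, -7/8,1,2,3,  7 ] 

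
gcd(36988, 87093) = 1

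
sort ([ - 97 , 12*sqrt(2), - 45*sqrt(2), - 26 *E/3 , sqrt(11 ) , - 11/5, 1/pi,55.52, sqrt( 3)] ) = [ - 97, - 45*sqrt( 2), - 26*E/3, - 11/5 , 1/pi,sqrt(3), sqrt(11 ),  12*sqrt(2 ),55.52]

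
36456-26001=10455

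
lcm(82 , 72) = 2952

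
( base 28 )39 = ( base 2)1011101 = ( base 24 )3l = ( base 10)93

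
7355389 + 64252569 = 71607958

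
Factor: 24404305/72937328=2^( - 4) * 5^1 * 53^ ( - 1 )*103^1*47387^1*86011^(- 1 )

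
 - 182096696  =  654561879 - 836658575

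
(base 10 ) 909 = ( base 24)1DL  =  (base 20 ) 259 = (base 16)38D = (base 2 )1110001101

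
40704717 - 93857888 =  - 53153171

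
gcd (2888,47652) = 1444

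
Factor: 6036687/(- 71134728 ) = -2^(- 3)*3^3 * 7^(-1)*43^( - 2)*229^( - 1)*74527^1 =-  2012229/23711576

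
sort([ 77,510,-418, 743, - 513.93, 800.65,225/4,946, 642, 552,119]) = [ - 513.93, - 418, 225/4, 77,119, 510,552,642,743,  800.65, 946 ] 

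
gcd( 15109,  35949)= 521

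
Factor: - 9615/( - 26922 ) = 5/14  =  2^( - 1)*5^1 * 7^( - 1) 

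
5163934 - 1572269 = 3591665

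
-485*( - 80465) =39025525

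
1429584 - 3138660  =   - 1709076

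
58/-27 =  - 3 + 23/27 = - 2.15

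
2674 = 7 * 382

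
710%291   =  128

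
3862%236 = 86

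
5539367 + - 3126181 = 2413186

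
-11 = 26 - 37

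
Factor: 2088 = 2^3*3^2*29^1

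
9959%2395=379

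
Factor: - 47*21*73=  - 3^1*7^1 * 47^1 * 73^1=-72051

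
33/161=33/161 = 0.20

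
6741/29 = 6741/29 = 232.45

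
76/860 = 19/215 = 0.09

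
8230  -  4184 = 4046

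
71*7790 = 553090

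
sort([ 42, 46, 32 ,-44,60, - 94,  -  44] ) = [ - 94, -44, - 44 , 32, 42, 46, 60] 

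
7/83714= 7/83714 = 0.00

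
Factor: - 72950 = - 2^1*5^2*1459^1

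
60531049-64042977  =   - 3511928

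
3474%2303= 1171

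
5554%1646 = 616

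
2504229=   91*27519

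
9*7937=71433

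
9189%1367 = 987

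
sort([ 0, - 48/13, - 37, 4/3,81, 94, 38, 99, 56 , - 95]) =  [  -  95 , - 37,- 48/13,0,4/3, 38,56, 81,94, 99 ]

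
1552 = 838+714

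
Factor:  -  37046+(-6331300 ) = -6368346 = -2^1*3^2* 353797^1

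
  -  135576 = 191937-327513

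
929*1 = 929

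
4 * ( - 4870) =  - 19480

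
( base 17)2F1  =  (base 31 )qs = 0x342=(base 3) 1010220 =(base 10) 834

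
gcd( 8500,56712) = 68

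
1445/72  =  20 + 5/72 =20.07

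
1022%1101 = 1022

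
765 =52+713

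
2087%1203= 884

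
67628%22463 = 239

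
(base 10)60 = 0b111100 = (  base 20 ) 30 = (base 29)22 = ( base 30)20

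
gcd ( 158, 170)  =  2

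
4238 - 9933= - 5695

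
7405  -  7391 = 14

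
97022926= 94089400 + 2933526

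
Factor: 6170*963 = 5941710 = 2^1*3^2 * 5^1 *107^1*617^1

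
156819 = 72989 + 83830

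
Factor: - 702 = -2^1*3^3*13^1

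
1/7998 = 1/7998= 0.00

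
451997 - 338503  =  113494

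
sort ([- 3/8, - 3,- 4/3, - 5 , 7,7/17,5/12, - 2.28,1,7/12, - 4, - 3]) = [ - 5 , - 4  , - 3, - 3, - 2.28,-4/3 , - 3/8,7/17, 5/12,7/12,1,7 ]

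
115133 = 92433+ 22700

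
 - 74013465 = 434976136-508989601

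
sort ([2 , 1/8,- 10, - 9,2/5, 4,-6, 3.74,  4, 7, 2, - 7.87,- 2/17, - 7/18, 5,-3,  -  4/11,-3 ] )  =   [-10, - 9,  -  7.87 ,  -  6, - 3 , - 3,-7/18, - 4/11,-2/17,1/8, 2/5, 2, 2, 3.74, 4, 4,5 , 7] 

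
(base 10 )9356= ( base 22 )J76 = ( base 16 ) 248c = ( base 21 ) 104B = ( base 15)2B8B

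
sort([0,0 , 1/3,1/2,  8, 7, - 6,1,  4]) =[ - 6,0, 0,1/3,1/2,1, 4,7,8]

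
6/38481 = 2/12827  =  0.00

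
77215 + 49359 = 126574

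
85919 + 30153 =116072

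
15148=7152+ 7996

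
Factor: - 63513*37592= -2387580696 = - 2^3*3^2 * 37^1*127^1*7057^1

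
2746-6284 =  - 3538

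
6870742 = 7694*893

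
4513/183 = 4513/183 = 24.66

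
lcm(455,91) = 455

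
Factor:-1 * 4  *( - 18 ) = 2^3 * 3^2 = 72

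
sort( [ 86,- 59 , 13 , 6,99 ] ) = [ - 59, 6,13,  86, 99]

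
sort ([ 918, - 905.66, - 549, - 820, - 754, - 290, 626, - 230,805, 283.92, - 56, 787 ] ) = [ - 905.66 ,-820, - 754, -549,-290,- 230, - 56, 283.92,626 , 787,805, 918 ] 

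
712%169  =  36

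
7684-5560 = 2124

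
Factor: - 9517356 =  - 2^2*  3^2 * 264371^1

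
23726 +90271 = 113997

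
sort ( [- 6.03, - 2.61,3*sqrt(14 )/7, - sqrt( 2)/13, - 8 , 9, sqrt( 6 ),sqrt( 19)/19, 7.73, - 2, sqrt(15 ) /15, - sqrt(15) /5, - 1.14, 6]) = [ - 8, - 6.03, -2.61, - 2, - 1.14, - sqrt( 15 ) /5 , - sqrt(2)/13, sqrt(19)/19 , sqrt( 15 ) /15, 3*sqrt(14 )/7 , sqrt( 6), 6,7.73,9]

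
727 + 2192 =2919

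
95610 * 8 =764880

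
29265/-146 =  - 29265/146= - 200.45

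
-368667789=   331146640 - 699814429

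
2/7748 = 1/3874 = 0.00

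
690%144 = 114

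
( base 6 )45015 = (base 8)14203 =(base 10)6275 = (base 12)376B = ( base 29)7DB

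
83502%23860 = 11922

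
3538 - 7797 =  - 4259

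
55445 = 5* 11089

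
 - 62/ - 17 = 3+11/17  =  3.65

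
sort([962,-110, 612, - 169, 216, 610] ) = [ - 169, - 110, 216, 610, 612,962]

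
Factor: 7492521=3^1*337^1*7411^1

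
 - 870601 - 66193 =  - 936794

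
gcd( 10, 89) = 1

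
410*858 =351780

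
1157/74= 15 + 47/74 =15.64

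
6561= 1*6561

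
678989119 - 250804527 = 428184592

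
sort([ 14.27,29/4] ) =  [ 29/4,14.27 ] 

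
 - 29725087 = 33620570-63345657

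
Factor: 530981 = 11^1*48271^1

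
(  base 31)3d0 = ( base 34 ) 2sm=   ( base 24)5GM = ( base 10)3286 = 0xcd6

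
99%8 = 3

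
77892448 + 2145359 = 80037807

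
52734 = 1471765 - 1419031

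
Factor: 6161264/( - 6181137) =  - 2^4*3^( - 3 ) * 19^(  -  1)*12049^( - 1)*385079^1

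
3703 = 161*23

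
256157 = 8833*29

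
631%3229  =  631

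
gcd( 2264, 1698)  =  566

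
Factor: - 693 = -3^2*7^1*11^1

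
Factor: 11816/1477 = 2^3 = 8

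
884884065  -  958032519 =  - 73148454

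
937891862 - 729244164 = 208647698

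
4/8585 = 4/8585 = 0.00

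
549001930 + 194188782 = 743190712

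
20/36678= 10/18339  =  0.00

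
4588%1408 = 364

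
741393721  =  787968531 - 46574810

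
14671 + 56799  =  71470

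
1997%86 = 19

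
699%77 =6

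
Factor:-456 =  - 2^3*3^1*19^1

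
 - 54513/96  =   - 568 + 5/32 = - 567.84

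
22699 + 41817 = 64516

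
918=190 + 728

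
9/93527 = 9/93527 =0.00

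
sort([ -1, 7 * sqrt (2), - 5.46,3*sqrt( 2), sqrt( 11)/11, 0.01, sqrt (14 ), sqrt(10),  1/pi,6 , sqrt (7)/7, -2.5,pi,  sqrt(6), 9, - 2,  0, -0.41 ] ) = [ - 5.46, - 2.5,-2,- 1,  -  0.41, 0, 0.01, sqrt(11)/11, 1/pi,  sqrt(7)/7, sqrt( 6),  pi,sqrt ( 10 ),sqrt(14), 3 * sqrt(2), 6,  9, 7* sqrt(2)] 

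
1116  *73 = 81468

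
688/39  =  17 + 25/39 = 17.64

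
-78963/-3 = 26321/1 = 26321.00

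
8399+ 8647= 17046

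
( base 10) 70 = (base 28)2E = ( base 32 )26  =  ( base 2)1000110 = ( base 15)4A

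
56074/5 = 56074/5 = 11214.80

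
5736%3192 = 2544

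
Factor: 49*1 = 49 =7^2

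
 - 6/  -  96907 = 6/96907 = 0.00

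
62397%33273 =29124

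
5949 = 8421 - 2472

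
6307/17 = 371 = 371.00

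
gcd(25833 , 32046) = 327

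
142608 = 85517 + 57091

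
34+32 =66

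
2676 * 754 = 2017704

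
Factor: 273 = 3^1* 7^1*13^1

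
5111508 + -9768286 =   -  4656778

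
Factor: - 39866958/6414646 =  - 19933479/3207323 = -3^3* 7^( - 1)*23^1*32099^1 * 458189^ ( - 1 )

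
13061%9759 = 3302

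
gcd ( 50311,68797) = 1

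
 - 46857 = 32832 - 79689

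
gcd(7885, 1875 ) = 5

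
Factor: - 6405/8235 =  - 3^ ( - 2 )*7^1 = - 7/9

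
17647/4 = 4411+3/4 = 4411.75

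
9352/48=1169/6 = 194.83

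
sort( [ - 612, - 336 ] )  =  [ - 612, - 336 ]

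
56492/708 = 14123/177 = 79.79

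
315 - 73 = 242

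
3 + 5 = 8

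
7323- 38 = 7285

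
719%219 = 62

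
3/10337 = 3/10337 = 0.00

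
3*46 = 138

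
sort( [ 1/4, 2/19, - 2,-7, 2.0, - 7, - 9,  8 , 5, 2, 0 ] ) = [ - 9, - 7,  -  7,-2,0,2/19,  1/4,2.0, 2, 5, 8 ] 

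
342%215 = 127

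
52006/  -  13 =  - 52006/13 = - 4000.46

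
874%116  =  62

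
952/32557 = 136/4651=0.03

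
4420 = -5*( - 884) 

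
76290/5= 15258 =15258.00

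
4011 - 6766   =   - 2755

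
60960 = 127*480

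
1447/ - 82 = - 18+ 29/82 =- 17.65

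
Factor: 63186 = 2^1*3^1*10531^1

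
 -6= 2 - 8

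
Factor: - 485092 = - 2^2 * 173^1 * 701^1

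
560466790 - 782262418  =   - 221795628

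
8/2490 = 4/1245 = 0.00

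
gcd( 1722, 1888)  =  2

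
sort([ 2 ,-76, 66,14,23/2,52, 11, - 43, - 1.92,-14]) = [- 76,  -  43, - 14,- 1.92,  2,11, 23/2, 14,52,66]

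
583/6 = 97  +  1/6=   97.17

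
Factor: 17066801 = 277^1*61613^1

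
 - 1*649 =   -  649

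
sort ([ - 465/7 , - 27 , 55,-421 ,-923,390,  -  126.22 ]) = [-923,-421, - 126.22, - 465/7, - 27, 55, 390 ] 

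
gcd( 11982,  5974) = 2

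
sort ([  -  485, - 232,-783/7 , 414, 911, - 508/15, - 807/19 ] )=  [- 485, - 232, - 783/7, - 807/19, - 508/15,414,911 ]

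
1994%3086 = 1994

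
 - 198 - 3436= - 3634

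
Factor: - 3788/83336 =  - 2^(-1 ) * 11^(-1) = -  1/22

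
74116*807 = 59811612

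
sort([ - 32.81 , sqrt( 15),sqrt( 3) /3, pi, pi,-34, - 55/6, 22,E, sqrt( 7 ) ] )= [ - 34, - 32.81, - 55/6,sqrt( 3)/3, sqrt ( 7 ), E,pi, pi,sqrt(15), 22 ]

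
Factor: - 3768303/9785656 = - 2^( - 3)*3^1*7^1*11^2*1483^1*1223207^( - 1)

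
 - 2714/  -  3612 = 1357/1806 =0.75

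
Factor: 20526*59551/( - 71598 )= - 11^1*17^1*31^1*113^1*311^1 * 11933^( - 1 ) = - 203723971/11933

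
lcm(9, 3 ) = 9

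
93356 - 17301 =76055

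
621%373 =248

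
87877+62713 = 150590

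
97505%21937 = 9757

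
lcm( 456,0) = 0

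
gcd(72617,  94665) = 1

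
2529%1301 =1228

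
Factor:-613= - 613^1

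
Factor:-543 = -3^1*181^1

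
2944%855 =379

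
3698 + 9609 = 13307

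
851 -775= 76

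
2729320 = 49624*55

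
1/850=1/850= 0.00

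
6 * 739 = 4434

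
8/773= 8/773 = 0.01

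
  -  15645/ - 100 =156 + 9/20 = 156.45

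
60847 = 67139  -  6292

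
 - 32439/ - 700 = 46 + 239/700=46.34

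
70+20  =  90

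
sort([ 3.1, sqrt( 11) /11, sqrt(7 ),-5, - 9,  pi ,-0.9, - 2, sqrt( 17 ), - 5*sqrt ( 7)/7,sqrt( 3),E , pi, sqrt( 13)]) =[ - 9, - 5, - 2, - 5*sqrt(7 ) /7, - 0.9, sqrt ( 11)/11, sqrt( 3 ),sqrt( 7 ), E,3.1, pi, pi , sqrt( 13),  sqrt( 17) ]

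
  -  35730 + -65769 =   -  101499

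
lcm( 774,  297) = 25542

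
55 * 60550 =3330250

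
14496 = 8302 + 6194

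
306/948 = 51/158 = 0.32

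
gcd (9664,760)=8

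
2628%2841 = 2628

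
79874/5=79874/5  =  15974.80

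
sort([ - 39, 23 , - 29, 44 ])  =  [ - 39, - 29 , 23, 44 ] 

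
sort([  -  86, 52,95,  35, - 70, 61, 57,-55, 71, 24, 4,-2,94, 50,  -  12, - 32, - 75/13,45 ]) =[ - 86,  -  70,-55,  -  32,-12,  -  75/13,-2, 4, 24,  35, 45, 50,52,57, 61,71, 94, 95 ] 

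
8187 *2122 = 17372814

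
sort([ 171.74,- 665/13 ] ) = [ - 665/13, 171.74 ]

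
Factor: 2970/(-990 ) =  -3^1=- 3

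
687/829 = 687/829 = 0.83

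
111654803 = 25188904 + 86465899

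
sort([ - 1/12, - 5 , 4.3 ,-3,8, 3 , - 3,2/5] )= [ - 5, - 3 , - 3, - 1/12, 2/5, 3,4.3,  8]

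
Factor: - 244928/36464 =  - 356/53 = -2^2*53^( - 1 ) *89^1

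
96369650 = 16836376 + 79533274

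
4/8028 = 1/2007=0.00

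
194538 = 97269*2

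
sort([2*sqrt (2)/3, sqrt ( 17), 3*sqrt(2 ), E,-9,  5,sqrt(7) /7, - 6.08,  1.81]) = [ - 9, -6.08,sqrt(7) /7, 2*sqrt(2 )/3,1.81,E,sqrt(17),3*sqrt(2), 5 ]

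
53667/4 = 53667/4 = 13416.75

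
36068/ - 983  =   - 36068/983=   - 36.69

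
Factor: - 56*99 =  - 5544=- 2^3*3^2*7^1*11^1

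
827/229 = 827/229=3.61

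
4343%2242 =2101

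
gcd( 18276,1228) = 4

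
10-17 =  - 7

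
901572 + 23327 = 924899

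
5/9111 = 5/9111 = 0.00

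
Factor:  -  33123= - 3^1*61^1*181^1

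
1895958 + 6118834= 8014792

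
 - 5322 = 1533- 6855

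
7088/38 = 186 + 10/19 = 186.53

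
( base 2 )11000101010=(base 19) 471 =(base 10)1578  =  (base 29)1PC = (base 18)4FC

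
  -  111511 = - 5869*19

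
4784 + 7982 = 12766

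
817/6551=817/6551  =  0.12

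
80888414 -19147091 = 61741323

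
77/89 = 77/89 = 0.87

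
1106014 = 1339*826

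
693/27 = 25 +2/3 =25.67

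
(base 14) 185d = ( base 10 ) 4395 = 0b1000100101011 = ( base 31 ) 4ho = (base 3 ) 20000210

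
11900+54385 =66285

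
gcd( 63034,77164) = 2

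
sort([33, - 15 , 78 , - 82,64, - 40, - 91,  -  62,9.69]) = [ - 91,-82, - 62, - 40, - 15,9.69, 33, 64, 78]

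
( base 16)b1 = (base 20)8h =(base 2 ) 10110001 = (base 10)177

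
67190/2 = 33595 = 33595.00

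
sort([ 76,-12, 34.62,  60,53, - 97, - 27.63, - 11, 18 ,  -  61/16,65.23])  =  [-97, - 27.63, - 12, - 11, - 61/16, 18,34.62,  53,60,  65.23,76]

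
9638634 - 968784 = 8669850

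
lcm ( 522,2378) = 21402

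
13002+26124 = 39126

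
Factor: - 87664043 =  - 19^1 * 877^1*5261^1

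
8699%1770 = 1619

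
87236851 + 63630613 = 150867464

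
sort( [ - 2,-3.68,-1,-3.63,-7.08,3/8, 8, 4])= [ - 7.08, - 3.68, - 3.63 ,-2,-1,3/8,  4,8]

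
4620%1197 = 1029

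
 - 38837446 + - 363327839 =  - 402165285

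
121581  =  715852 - 594271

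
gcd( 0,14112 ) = 14112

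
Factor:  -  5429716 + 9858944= 4429228 =2^2*29^1*38183^1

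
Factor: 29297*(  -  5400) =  - 158203800 = - 2^3 * 3^3*5^2*29297^1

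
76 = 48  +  28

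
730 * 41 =29930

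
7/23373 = 1/3339 = 0.00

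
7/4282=7/4282 = 0.00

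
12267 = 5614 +6653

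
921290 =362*2545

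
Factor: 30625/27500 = 49/44  =  2^(- 2 )*7^2 * 11^( - 1) 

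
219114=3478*63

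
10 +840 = 850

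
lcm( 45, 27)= 135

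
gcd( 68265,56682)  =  9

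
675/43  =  675/43=15.70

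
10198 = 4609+5589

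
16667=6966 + 9701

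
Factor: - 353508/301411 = -2^2*3^1 * 11^ ( - 2) * 47^(-1)* 53^(  -  1 ) * 89^1*331^1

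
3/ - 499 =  - 3/499 = - 0.01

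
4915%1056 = 691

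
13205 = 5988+7217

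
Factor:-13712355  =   - 3^3*5^1*101573^1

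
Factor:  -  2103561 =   -  3^2*37^1 * 6317^1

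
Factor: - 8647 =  - 8647^1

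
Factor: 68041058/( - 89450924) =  - 34020529/44725462 = - 2^(-1) * 41^1*181^( - 1)*607^1*1367^1*123551^(-1 )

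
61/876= 61/876 = 0.07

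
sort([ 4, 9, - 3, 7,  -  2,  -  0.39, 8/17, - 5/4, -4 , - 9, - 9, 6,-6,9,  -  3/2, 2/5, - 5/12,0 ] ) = [ - 9, -9,-6,-4,- 3, - 2,-3/2 ,- 5/4, - 5/12,  -  0.39, 0,  2/5, 8/17, 4,  6, 7,  9,9 ] 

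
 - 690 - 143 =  - 833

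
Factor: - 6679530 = - 2^1*3^3*5^1 * 11^1 * 13^1 * 173^1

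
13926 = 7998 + 5928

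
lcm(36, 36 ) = 36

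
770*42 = 32340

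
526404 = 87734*6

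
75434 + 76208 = 151642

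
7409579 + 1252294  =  8661873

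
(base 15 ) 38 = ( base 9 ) 58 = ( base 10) 53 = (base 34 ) 1J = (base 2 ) 110101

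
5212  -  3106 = 2106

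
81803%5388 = 983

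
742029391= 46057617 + 695971774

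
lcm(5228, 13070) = 26140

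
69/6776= 69/6776 = 0.01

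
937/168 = 5+97/168 = 5.58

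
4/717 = 4/717 = 0.01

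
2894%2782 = 112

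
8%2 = 0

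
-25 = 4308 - 4333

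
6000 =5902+98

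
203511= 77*2643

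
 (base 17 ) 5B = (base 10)96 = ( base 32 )30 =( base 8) 140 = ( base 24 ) 40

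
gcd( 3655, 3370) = 5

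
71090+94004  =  165094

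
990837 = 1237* 801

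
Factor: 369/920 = 2^( -3) * 3^2*5^( - 1)*23^( - 1) * 41^1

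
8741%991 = 813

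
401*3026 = 1213426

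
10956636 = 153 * 71612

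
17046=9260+7786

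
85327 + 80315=165642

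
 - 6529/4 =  - 6529/4  =  -1632.25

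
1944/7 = 1944/7 = 277.71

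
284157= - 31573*( - 9 )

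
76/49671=76/49671 = 0.00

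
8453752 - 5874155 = 2579597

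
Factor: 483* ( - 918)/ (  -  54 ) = 8211 = 3^1 * 7^1 * 17^1 * 23^1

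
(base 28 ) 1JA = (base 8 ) 2456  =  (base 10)1326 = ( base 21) 303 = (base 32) 19E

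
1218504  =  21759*56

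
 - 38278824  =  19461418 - 57740242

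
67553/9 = 67553/9 = 7505.89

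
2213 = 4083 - 1870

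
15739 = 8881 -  - 6858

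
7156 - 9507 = - 2351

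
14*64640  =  904960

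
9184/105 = 1312/15 = 87.47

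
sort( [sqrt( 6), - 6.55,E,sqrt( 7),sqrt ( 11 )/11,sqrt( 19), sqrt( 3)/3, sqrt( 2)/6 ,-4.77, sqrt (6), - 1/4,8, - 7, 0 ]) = [ - 7,  -  6.55,  -  4.77 ,-1/4,0, sqrt ( 2 )/6,sqrt( 11 ) /11,sqrt( 3) /3,sqrt(6), sqrt( 6), sqrt( 7 ),E, sqrt( 19),8] 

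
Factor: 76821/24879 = 29^1*883^1 *8293^(  -  1 ) = 25607/8293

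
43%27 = 16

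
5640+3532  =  9172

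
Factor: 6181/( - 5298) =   -  2^ ( - 1)*3^( - 1 )*7^1 = - 7/6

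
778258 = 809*962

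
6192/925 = 6192/925 = 6.69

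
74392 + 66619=141011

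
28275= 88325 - 60050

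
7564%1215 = 274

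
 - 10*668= -6680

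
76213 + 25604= 101817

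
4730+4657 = 9387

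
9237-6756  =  2481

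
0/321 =0 = 0.00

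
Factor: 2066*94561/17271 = 2^1*3^(  -  2 )*19^ (- 1)*101^(-1 )*1033^1*94561^1 =195363026/17271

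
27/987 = 9/329 = 0.03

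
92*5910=543720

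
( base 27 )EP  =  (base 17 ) 16c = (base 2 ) 110010011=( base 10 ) 403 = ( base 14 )20b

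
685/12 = 685/12= 57.08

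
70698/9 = 23566/3 = 7855.33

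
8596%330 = 16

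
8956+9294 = 18250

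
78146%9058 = 5682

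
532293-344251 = 188042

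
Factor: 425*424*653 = 2^3*5^2*17^1*53^1*653^1 = 117670600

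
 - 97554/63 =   -  1549+11/21=- 1548.48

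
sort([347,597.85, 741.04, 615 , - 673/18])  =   [ - 673/18, 347, 597.85, 615,  741.04] 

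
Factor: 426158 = 2^1*213079^1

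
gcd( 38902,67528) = 734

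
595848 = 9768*61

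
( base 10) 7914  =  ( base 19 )12ha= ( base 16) 1EEA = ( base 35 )6g4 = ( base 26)BIA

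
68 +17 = 85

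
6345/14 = 6345/14 = 453.21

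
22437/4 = 5609 + 1/4 = 5609.25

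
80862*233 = 18840846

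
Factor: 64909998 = 2^1*3^4* 400679^1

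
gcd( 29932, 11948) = 4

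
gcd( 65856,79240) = 56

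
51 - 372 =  - 321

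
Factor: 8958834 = 2^1*3^2*127^1*3919^1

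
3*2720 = 8160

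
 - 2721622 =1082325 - 3803947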